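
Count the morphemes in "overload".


Word: "overload"
Morphemes: over- / load
Each morpheme carries meaning
= 2 morphemes


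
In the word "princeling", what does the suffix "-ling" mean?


Suffix: -ling
As in: princeling -> prince + -ling
Meaning = small / young


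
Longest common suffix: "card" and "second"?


Word 1: "card"
Word 2: "second"
Comparing from end:
  Pos -1: 'd' == 'd'
  Pos -2: 'r' != 'n' (stop)
LCS = "d" (length 1)


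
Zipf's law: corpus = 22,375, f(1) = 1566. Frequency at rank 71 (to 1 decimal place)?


Zipf's law: f(r) = f(1) / r
f(1) = 1566
f(71) = 1566 / 71
= 22.1 occurrences


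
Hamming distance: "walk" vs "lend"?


Comparing character by character (same length = 4):
  Pos 0: 'w' vs 'l' !=
  Pos 1: 'a' vs 'e' !=
  Pos 2: 'l' vs 'n' !=
  Pos 3: 'k' vs 'd' !=
Hamming distance = 4


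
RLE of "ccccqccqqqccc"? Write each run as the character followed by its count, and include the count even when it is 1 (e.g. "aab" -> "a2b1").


String: "ccccqccqqqccc"
Scanning for consecutive runs:
  'c' x 4
  'q' x 1
  'c' x 2
  'q' x 3
  'c' x 3
RLE = "c4q1c2q3c3"


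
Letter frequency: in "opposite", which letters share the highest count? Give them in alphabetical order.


Word: "opposite"
Letter counts:
  'e': 1
  'i': 1
  'o': 2
  'p': 2
  's': 1
  't': 1
Maximum count = 2
Most frequent = 'o', 'p' (2 times each)


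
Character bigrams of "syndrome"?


Word: "syndrome" (length 8)
Number of bigrams = 8 - 2 + 1 = 7
  Position 0: "sy"
  Position 1: "yn"
  Position 2: "nd"
  Position 3: "dr"
  Position 4: "ro"
  Position 5: "om"
  Position 6: "me"
Bigrams = "sy", "yn", "nd", "dr", "ro", "om", "me"


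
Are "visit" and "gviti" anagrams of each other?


Word 1: "visit" → sorted: iistv
Word 2: "gviti" → sorted: giitv
Same letters? iistv != giitv
Anagram = No


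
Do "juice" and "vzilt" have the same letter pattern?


Pattern of "juice": [0, 1, 2, 3, 4]
Pattern of "vzilt": [0, 1, 2, 3, 4]
Patterns match
Same pattern = Yes


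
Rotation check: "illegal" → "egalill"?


Word: "illegal", Candidate: "egalill"
Method: check if candidate is substring of word+word
"illegalillegal" contains "egalill"? Yes
Is rotation = Yes


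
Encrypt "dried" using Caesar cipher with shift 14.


Word: "dried"
Shift: 14
Each letter → (letter + shift) mod 26:
  'd' (3) + 14 = 17 → 'r'
  'r' (17) + 14 = 5 → 'f'
  'i' (8) + 14 = 22 → 'w'
  'e' (4) + 14 = 18 → 's'
  'd' (3) + 14 = 17 → 'r'
Result = "rfwsr"


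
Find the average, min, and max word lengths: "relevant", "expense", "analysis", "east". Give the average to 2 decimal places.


Lengths: "relevant"=8, "expense"=7, "analysis"=8, "east"=4
Sum = 27, Count = 4
Average = 27/4 = 6.75
= avg=6.75, min=4, max=8


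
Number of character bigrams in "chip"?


Word: "chip" (length 4)
Number of 2-grams = length - 2 + 1 = 4 - 2 + 1
= 3


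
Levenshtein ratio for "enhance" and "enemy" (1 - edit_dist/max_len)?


Word 1: "enhance" (length 7)
Word 2: "enemy" (length 5)
One optimal edit sequence:
  1. keep 'e'
  2. keep 'n'
  3. delete 'h'  (+1)
  4. delete 'a'  (+1)
  5. substitute 'n' -> 'e'  (+1)
  6. substitute 'c' -> 'm'  (+1)
  7. substitute 'e' -> 'y'  (+1)
Edit distance = 5
Max length = max(7, 5) = 7
Similarity = 1 - 5/7
= 0.2857


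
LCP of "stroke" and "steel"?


Word 1: "stroke"
Word 2: "steel"
Comparing from start:
  Pos 0: 's' == 's'
  Pos 1: 't' == 't'
  Pos 2: 'r' != 'e' (stop)
LCP = "st" (length 2)


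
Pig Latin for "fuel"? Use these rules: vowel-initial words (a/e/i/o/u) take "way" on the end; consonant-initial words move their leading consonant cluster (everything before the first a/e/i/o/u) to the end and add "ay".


Word: "fuel"
Starts with consonant(s) → move to end, add 'ay'
Consonant cluster: "f"
Pig Latin = "uelfay"


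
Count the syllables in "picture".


Word: "picture"
Syllable breakdown: pic | ture
Counting: 2 parts
= 2 syllables


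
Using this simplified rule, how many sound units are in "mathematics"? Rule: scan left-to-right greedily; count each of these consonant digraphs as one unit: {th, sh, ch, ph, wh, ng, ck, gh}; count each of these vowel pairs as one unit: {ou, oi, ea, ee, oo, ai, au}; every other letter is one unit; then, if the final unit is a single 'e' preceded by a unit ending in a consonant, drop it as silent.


Word: "mathematics" (11 letters)
Left-to-right scan:
  1. 'm' (letter)
  2. 'a' (letter)
  3. 'th' (digraph)
  4. 'e' (letter)
  5. 'm' (letter)
  6. 'a' (letter)
  7. 't' (letter)
  8. 'i' (letter)
  9. 'c' (letter)
  10. 's' (letter)
Units from scan: 10
Sound units = 10 units


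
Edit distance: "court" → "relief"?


Word 1: "court" (length 5)
Word 2: "relief" (length 6)
One optimal edit sequence (insert/delete/substitute each cost 1):
  1. insert 'r'  (+1)
  2. substitute 'c' -> 'e'  (+1)
  3. substitute 'o' -> 'l'  (+1)
  4. substitute 'u' -> 'i'  (+1)
  5. substitute 'r' -> 'e'  (+1)
  6. substitute 't' -> 'f'  (+1)
Total edit operations: 6
Edit distance = 6


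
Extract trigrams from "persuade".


Word: "persuade" (length 8)
Number of trigrams = 8 - 3 + 1 = 6
  Position 0: "per"
  Position 1: "ers"
  Position 2: "rsu"
  Position 3: "sua"
  Position 4: "uad"
  Position 5: "ade"
Trigrams = "per", "ers", "rsu", "sua", "uad", "ade"


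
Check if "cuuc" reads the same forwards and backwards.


Word: "cuuc"
Reversed: "cuuc"
Forward == Backward? cuuc == cuuc
Palindrome = Yes


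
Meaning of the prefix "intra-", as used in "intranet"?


Prefix: intra-
Example: intranet = intra- + net
Meaning = within


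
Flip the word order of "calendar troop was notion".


Original: "calendar troop was notion"
Words (1..n): calendar | troop | was | notion
Reversed (n..1): notion | was | troop | calendar
Result = "notion was troop calendar"


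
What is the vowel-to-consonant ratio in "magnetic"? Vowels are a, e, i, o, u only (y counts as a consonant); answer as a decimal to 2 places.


Word: "magnetic"
Vowels (a,e,i,o,u): 3
Consonants: 5
Ratio = 3/5
= 0.60


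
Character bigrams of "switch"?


Word: "switch" (length 6)
Number of bigrams = 6 - 2 + 1 = 5
  Position 0: "sw"
  Position 1: "wi"
  Position 2: "it"
  Position 3: "tc"
  Position 4: "ch"
Bigrams = "sw", "wi", "it", "tc", "ch"


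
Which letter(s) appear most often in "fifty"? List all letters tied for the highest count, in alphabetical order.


Word: "fifty"
Letter counts:
  'f': 2
  'i': 1
  't': 1
  'y': 1
Maximum count = 2
Most frequent = 'f' (2 times each)


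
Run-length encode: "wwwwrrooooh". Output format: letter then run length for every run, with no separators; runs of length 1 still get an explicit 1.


String: "wwwwrrooooh"
Scanning for consecutive runs:
  'w' x 4
  'r' x 2
  'o' x 4
  'h' x 1
RLE = "w4r2o4h1"


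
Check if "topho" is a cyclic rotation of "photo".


Word: "photo", Candidate: "topho"
Method: check if candidate is substring of word+word
"photophoto" contains "topho"? Yes
Is rotation = Yes


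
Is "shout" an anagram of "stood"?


Word 1: "stood" → sorted: doost
Word 2: "shout" → sorted: hostu
Same letters? doost != hostu
Anagram = No


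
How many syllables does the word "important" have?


Word: "important"
Syllable breakdown: im-por-tant
Counting: 3 parts
= 3 syllables


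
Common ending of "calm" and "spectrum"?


Word 1: "calm"
Word 2: "spectrum"
Comparing from end:
  Pos -1: 'm' == 'm'
  Pos -2: 'l' != 'u' (stop)
LCS = "m" (length 1)


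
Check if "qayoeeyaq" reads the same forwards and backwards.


Word: "qayoeeyaq"
Reversed: "qayeeoyaq"
Forward == Backward? qayoeeyaq != qayeeoyaq
Palindrome = No


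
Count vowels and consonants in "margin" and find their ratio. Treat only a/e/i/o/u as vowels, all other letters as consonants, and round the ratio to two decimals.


Word: "margin"
Vowels (a,e,i,o,u): 2
Consonants: 4
Ratio = 2/4
= 0.50


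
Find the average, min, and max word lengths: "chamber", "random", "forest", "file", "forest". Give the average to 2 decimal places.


Lengths: "chamber"=7, "random"=6, "forest"=6, "file"=4, "forest"=6
Sum = 29, Count = 5
Average = 29/5 = 5.80
= avg=5.80, min=4, max=7


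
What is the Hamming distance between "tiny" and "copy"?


Comparing character by character (same length = 4):
  Pos 0: 't' vs 'c' !=
  Pos 1: 'i' vs 'o' !=
  Pos 2: 'n' vs 'p' !=
  Pos 3: 'y' vs 'y' =
Hamming distance = 3


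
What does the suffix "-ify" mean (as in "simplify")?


Suffix: -ify
As in: simplify -> simple + -ify, with a spelling change
Meaning = to make


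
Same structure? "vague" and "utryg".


Pattern of "vague": [0, 1, 2, 3, 4]
Pattern of "utryg": [0, 1, 2, 3, 4]
Patterns match
Same pattern = Yes


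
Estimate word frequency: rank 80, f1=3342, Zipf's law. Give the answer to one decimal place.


Zipf's law: f(r) = f(1) / r
f(1) = 3342
f(80) = 3342 / 80
= 41.8 occurrences


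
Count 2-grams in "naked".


Word: "naked" (length 5)
Number of 2-grams = length - 2 + 1 = 5 - 2 + 1
= 4


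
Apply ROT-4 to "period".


Word: "period"
Shift: 4
Each letter → (letter + shift) mod 26:
  'p' (15) + 4 = 19 → 't'
  'e' (4) + 4 = 8 → 'i'
  'r' (17) + 4 = 21 → 'v'
  'i' (8) + 4 = 12 → 'm'
  'o' (14) + 4 = 18 → 's'
  'd' (3) + 4 = 7 → 'h'
Result = "tivmsh"


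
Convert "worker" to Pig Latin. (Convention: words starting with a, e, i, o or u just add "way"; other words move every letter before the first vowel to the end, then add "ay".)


Word: "worker"
Starts with consonant(s) → move to end, add 'ay'
Consonant cluster: "w"
Pig Latin = "orkerway"


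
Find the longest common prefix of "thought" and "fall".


Word 1: "thought"
Word 2: "fall"
Comparing from start:
  Pos 0: 't' != 'f' (stop)
LCP = "" (length 0)


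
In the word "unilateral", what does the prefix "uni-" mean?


Prefix: uni-
Example: unilateral = uni- + lateral
Meaning = one


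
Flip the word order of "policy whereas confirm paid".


Original: "policy whereas confirm paid"
Words (1..n): policy | whereas | confirm | paid
Reversed (n..1): paid | confirm | whereas | policy
Result = "paid confirm whereas policy"


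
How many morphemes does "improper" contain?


Word: "improper"
Morphemes: im- | proper
Each morpheme carries meaning
= 2 morphemes


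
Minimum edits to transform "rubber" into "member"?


Word 1: "rubber" (length 6)
Word 2: "member" (length 6)
One optimal edit sequence (insert/delete/substitute each cost 1):
  1. substitute 'r' -> 'm'  (+1)
  2. substitute 'u' -> 'e'  (+1)
  3. substitute 'b' -> 'm'  (+1)
  4. keep 'b'
  5. keep 'e'
  6. keep 'r'
Total edit operations: 3
Edit distance = 3


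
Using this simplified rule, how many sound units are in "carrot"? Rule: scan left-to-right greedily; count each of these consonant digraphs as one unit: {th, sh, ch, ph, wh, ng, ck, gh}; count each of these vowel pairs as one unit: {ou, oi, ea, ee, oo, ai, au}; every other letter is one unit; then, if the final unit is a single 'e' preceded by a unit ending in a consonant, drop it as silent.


Word: "carrot" (6 letters)
Left-to-right scan:
  1. 'c' (letter)
  2. 'a' (letter)
  3. 'r' (letter)
  4. 'r' (letter)
  5. 'o' (letter)
  6. 't' (letter)
Units from scan: 6
Sound units = 6 units


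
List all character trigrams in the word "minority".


Word: "minority" (length 8)
Number of trigrams = 8 - 3 + 1 = 6
  Position 0: "min"
  Position 1: "ino"
  Position 2: "nor"
  Position 3: "ori"
  Position 4: "rit"
  Position 5: "ity"
Trigrams = "min", "ino", "nor", "ori", "rit", "ity"


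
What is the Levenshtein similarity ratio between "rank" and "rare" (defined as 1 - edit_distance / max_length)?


Word 1: "rank" (length 4)
Word 2: "rare" (length 4)
One optimal edit sequence:
  1. keep 'r'
  2. keep 'a'
  3. substitute 'n' -> 'r'  (+1)
  4. substitute 'k' -> 'e'  (+1)
Edit distance = 2
Max length = max(4, 4) = 4
Similarity = 1 - 2/4
= 0.5000


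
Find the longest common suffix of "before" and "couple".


Word 1: "before"
Word 2: "couple"
Comparing from end:
  Pos -1: 'e' == 'e'
  Pos -2: 'r' != 'l' (stop)
LCS = "e" (length 1)


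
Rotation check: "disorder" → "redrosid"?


Word: "disorder", Candidate: "redrosid"
Method: check if candidate is substring of word+word
"disorderdisorder" contains "redrosid"? No
Is rotation = No


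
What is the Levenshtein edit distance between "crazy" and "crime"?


Word 1: "crazy" (length 5)
Word 2: "crime" (length 5)
One optimal edit sequence (insert/delete/substitute each cost 1):
  1. keep 'c'
  2. keep 'r'
  3. substitute 'a' -> 'i'  (+1)
  4. substitute 'z' -> 'm'  (+1)
  5. substitute 'y' -> 'e'  (+1)
Total edit operations: 3
Edit distance = 3


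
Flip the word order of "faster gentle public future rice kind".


Original: "faster gentle public future rice kind"
Words (1..n): faster | gentle | public | future | rice | kind
Reversed (n..1): kind | rice | future | public | gentle | faster
Result = "kind rice future public gentle faster"


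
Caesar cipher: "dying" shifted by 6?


Word: "dying"
Shift: 6
Each letter → (letter + shift) mod 26:
  'd' (3) + 6 = 9 → 'j'
  'y' (24) + 6 = 4 → 'e'
  'i' (8) + 6 = 14 → 'o'
  'n' (13) + 6 = 19 → 't'
  'g' (6) + 6 = 12 → 'm'
Result = "jeotm"


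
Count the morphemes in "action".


Word: "action"
Morphemes: act | -ion
Each morpheme carries meaning
= 2 morphemes


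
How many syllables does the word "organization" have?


Word: "organization"
Syllable breakdown: or-gan-i-za-tion
Counting: 5 parts
= 5 syllables


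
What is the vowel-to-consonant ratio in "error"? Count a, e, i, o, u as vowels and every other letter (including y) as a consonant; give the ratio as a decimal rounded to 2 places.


Word: "error"
Vowels (a,e,i,o,u): 2
Consonants: 3
Ratio = 2/3
= 0.67


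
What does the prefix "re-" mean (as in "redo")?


Prefix: re-
As in: redo -> re- + do
Meaning = again


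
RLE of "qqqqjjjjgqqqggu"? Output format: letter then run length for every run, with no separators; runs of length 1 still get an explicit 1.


String: "qqqqjjjjgqqqggu"
Scanning for consecutive runs:
  'q' x 4
  'j' x 4
  'g' x 1
  'q' x 3
  'g' x 2
  'u' x 1
RLE = "q4j4g1q3g2u1"


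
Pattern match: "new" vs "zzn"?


Pattern of "new": [0, 1, 2]
Pattern of "zzn": [0, 0, 1]
Patterns do not match
Same pattern = No


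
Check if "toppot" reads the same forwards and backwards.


Word: "toppot"
Reversed: "toppot"
Forward == Backward? toppot == toppot
Palindrome = Yes


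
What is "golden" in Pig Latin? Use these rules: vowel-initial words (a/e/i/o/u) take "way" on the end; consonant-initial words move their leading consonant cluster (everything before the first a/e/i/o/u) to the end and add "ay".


Word: "golden"
Starts with consonant(s) → move to end, add 'ay'
Consonant cluster: "g"
Pig Latin = "oldengay"


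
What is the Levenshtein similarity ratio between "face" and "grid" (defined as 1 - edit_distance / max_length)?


Word 1: "face" (length 4)
Word 2: "grid" (length 4)
One optimal edit sequence:
  1. substitute 'f' -> 'g'  (+1)
  2. substitute 'a' -> 'r'  (+1)
  3. substitute 'c' -> 'i'  (+1)
  4. substitute 'e' -> 'd'  (+1)
Edit distance = 4
Max length = max(4, 4) = 4
Similarity = 1 - 4/4
= 0.0000


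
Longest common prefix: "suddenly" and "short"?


Word 1: "suddenly"
Word 2: "short"
Comparing from start:
  Pos 0: 's' == 's'
  Pos 1: 'u' != 'h' (stop)
LCP = "s" (length 1)


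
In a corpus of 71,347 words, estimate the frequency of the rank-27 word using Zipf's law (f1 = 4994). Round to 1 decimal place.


Zipf's law: f(r) = f(1) / r
f(1) = 4994
f(27) = 4994 / 27
= 185.0 occurrences


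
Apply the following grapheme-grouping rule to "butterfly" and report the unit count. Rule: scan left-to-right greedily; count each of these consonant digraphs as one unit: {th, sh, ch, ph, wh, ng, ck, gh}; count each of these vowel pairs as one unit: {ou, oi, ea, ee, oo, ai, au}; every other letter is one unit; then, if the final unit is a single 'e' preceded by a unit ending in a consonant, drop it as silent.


Word: "butterfly" (9 letters)
Left-to-right scan:
  (1) 'b' (letter)
  (2) 'u' (letter)
  (3) 't' (letter)
  (4) 't' (letter)
  (5) 'e' (letter)
  (6) 'r' (letter)
  (7) 'f' (letter)
  (8) 'l' (letter)
  (9) 'y' (letter)
Units from scan: 9
Sound units = 9 units


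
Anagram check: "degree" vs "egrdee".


Word 1: "degree" → sorted: deeegr
Word 2: "egrdee" → sorted: deeegr
Same letters? deeegr == deeegr
Anagram = Yes


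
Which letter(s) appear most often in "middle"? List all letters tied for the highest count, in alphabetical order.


Word: "middle"
Letter counts:
  'd': 2
  'e': 1
  'i': 1
  'l': 1
  'm': 1
Maximum count = 2
Most frequent = 'd' (2 times each)


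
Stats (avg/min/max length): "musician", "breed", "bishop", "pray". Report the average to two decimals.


Lengths: "musician"=8, "breed"=5, "bishop"=6, "pray"=4
Sum = 23, Count = 4
Average = 23/4 = 5.75
= avg=5.75, min=4, max=8


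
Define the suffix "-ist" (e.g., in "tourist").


Suffix: -ist
Example: tourist = tour + -ist
Meaning = one who practices


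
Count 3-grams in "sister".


Word: "sister" (length 6)
Number of 3-grams = length - 3 + 1 = 6 - 3 + 1
= 4


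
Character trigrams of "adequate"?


Word: "adequate" (length 8)
Number of trigrams = 8 - 3 + 1 = 6
  Position 0: "ade"
  Position 1: "deq"
  Position 2: "equ"
  Position 3: "qua"
  Position 4: "uat"
  Position 5: "ate"
Trigrams = "ade", "deq", "equ", "qua", "uat", "ate"


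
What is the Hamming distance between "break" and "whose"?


Comparing character by character (same length = 5):
  Pos 0: 'b' vs 'w' !=
  Pos 1: 'r' vs 'h' !=
  Pos 2: 'e' vs 'o' !=
  Pos 3: 'a' vs 's' !=
  Pos 4: 'k' vs 'e' !=
Hamming distance = 5


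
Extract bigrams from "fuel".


Word: "fuel" (length 4)
Number of bigrams = 4 - 2 + 1 = 3
  Position 0: "fu"
  Position 1: "ue"
  Position 2: "el"
Bigrams = "fu", "ue", "el"


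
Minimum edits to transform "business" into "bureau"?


Word 1: "business" (length 8)
Word 2: "bureau" (length 6)
One optimal edit sequence (insert/delete/substitute each cost 1):
  1. keep 'b'
  2. keep 'u'
  3. delete 's'  (+1)
  4. delete 'i'  (+1)
  5. substitute 'n' -> 'r'  (+1)
  6. keep 'e'
  7. substitute 's' -> 'a'  (+1)
  8. substitute 's' -> 'u'  (+1)
Total edit operations: 5
Edit distance = 5


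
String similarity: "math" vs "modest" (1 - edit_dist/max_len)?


Word 1: "math" (length 4)
Word 2: "modest" (length 6)
One optimal edit sequence:
  1. keep 'm'
  2. insert 'o'  (+1)
  3. insert 'd'  (+1)
  4. substitute 'a' -> 'e'  (+1)
  5. substitute 't' -> 's'  (+1)
  6. substitute 'h' -> 't'  (+1)
Edit distance = 5
Max length = max(4, 6) = 6
Similarity = 1 - 5/6
= 0.1667


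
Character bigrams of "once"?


Word: "once" (length 4)
Number of bigrams = 4 - 2 + 1 = 3
  Position 0: "on"
  Position 1: "nc"
  Position 2: "ce"
Bigrams = "on", "nc", "ce"


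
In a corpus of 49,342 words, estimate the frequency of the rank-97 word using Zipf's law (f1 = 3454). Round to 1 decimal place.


Zipf's law: f(r) = f(1) / r
f(1) = 3454
f(97) = 3454 / 97
= 35.6 occurrences


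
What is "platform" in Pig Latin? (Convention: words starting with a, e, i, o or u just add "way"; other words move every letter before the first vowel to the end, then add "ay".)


Word: "platform"
Starts with consonant(s) → move to end, add 'ay'
Consonant cluster: "pl"
Pig Latin = "atformplay"


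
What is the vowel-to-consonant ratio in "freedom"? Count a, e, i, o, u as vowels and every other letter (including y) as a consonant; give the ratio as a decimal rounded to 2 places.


Word: "freedom"
Vowels (a,e,i,o,u): 3
Consonants: 4
Ratio = 3/4
= 0.75


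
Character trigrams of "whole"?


Word: "whole" (length 5)
Number of trigrams = 5 - 3 + 1 = 3
  Position 0: "who"
  Position 1: "hol"
  Position 2: "ole"
Trigrams = "who", "hol", "ole"


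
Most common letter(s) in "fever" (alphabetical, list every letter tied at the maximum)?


Word: "fever"
Letter counts:
  'e': 2
  'f': 1
  'r': 1
  'v': 1
Maximum count = 2
Most frequent = 'e' (2 times each)


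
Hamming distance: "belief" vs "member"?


Comparing character by character (same length = 6):
  Pos 0: 'b' vs 'm' !=
  Pos 1: 'e' vs 'e' =
  Pos 2: 'l' vs 'm' !=
  Pos 3: 'i' vs 'b' !=
  Pos 4: 'e' vs 'e' =
  Pos 5: 'f' vs 'r' !=
Hamming distance = 4


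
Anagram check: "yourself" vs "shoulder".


Word 1: "yourself" → sorted: eflorsuy
Word 2: "shoulder" → sorted: dehlorsu
Same letters? eflorsuy != dehlorsu
Anagram = No


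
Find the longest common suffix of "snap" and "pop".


Word 1: "snap"
Word 2: "pop"
Comparing from end:
  Pos -1: 'p' == 'p'
  Pos -2: 'a' != 'o' (stop)
LCS = "p" (length 1)


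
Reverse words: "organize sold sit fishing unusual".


Original: "organize sold sit fishing unusual"
Words (1..n): organize | sold | sit | fishing | unusual
Reversed (n..1): unusual | fishing | sit | sold | organize
Result = "unusual fishing sit sold organize"


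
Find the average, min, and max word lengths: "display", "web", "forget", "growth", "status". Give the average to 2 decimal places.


Lengths: "display"=7, "web"=3, "forget"=6, "growth"=6, "status"=6
Sum = 28, Count = 5
Average = 28/5 = 5.60
= avg=5.60, min=3, max=7


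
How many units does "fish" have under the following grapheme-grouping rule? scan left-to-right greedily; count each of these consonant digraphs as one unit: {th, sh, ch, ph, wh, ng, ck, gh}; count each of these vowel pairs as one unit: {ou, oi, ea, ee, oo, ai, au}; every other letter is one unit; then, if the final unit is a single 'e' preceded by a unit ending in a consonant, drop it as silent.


Word: "fish" (4 letters)
Left-to-right scan:
  (1) 'f' (letter)
  (2) 'i' (letter)
  (3) 'sh' (digraph)
Units from scan: 3
Sound units = 3 units


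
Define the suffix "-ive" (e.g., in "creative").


Suffix: -ive
As in: creative -> create + -ive, with a spelling change
Meaning = tending to


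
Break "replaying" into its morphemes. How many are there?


Word: "replaying"
Morphemes: re- | play | -ing
Each morpheme carries meaning
= 3 morphemes


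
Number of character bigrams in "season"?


Word: "season" (length 6)
Number of 2-grams = length - 2 + 1 = 6 - 2 + 1
= 5


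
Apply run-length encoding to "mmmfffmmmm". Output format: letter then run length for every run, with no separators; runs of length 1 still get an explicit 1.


String: "mmmfffmmmm"
Scanning for consecutive runs:
  'm' x 3
  'f' x 3
  'm' x 4
RLE = "m3f3m4"


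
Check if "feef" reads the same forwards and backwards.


Word: "feef"
Reversed: "feef"
Forward == Backward? feef == feef
Palindrome = Yes


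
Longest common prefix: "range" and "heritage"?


Word 1: "range"
Word 2: "heritage"
Comparing from start:
  Pos 0: 'r' != 'h' (stop)
LCP = "" (length 0)


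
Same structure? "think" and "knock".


Pattern of "think": [0, 1, 2, 3, 4]
Pattern of "knock": [0, 1, 2, 3, 0]
Patterns do not match
Same pattern = No


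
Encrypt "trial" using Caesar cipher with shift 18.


Word: "trial"
Shift: 18
Each letter → (letter + shift) mod 26:
  't' (19) + 18 = 11 → 'l'
  'r' (17) + 18 = 9 → 'j'
  'i' (8) + 18 = 0 → 'a'
  'a' (0) + 18 = 18 → 's'
  'l' (11) + 18 = 3 → 'd'
Result = "ljasd"


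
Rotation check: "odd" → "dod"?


Word: "odd", Candidate: "dod"
Method: check if candidate is substring of word+word
"oddodd" contains "dod"? Yes
Is rotation = Yes


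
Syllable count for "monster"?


Word: "monster"
Syllable breakdown: mon / ster
Counting: 2 parts
= 2 syllables


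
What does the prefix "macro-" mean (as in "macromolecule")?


Prefix: macro-
As in: macromolecule -> macro- + molecule
Meaning = large


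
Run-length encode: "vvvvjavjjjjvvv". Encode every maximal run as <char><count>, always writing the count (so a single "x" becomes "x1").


String: "vvvvjavjjjjvvv"
Scanning for consecutive runs:
  'v' x 4
  'j' x 1
  'a' x 1
  'v' x 1
  'j' x 4
  'v' x 3
RLE = "v4j1a1v1j4v3"


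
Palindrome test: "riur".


Word: "riur"
Reversed: "ruir"
Forward == Backward? riur != ruir
Palindrome = No


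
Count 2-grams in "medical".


Word: "medical" (length 7)
Number of 2-grams = length - 2 + 1 = 7 - 2 + 1
= 6


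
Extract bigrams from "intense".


Word: "intense" (length 7)
Number of bigrams = 7 - 2 + 1 = 6
  Position 0: "in"
  Position 1: "nt"
  Position 2: "te"
  Position 3: "en"
  Position 4: "ns"
  Position 5: "se"
Bigrams = "in", "nt", "te", "en", "ns", "se"


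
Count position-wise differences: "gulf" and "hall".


Comparing character by character (same length = 4):
  Pos 0: 'g' vs 'h' !=
  Pos 1: 'u' vs 'a' !=
  Pos 2: 'l' vs 'l' =
  Pos 3: 'f' vs 'l' !=
Hamming distance = 3


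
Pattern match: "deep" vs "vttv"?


Pattern of "deep": [0, 1, 1, 2]
Pattern of "vttv": [0, 1, 1, 0]
Patterns do not match
Same pattern = No


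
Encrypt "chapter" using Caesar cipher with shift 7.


Word: "chapter"
Shift: 7
Each letter → (letter + shift) mod 26:
  'c' (2) + 7 = 9 → 'j'
  'h' (7) + 7 = 14 → 'o'
  'a' (0) + 7 = 7 → 'h'
  'p' (15) + 7 = 22 → 'w'
  't' (19) + 7 = 0 → 'a'
  'e' (4) + 7 = 11 → 'l'
  'r' (17) + 7 = 24 → 'y'
Result = "johwaly"


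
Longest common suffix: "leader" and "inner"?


Word 1: "leader"
Word 2: "inner"
Comparing from end:
  Pos -1: 'r' == 'r'
  Pos -2: 'e' == 'e'
  Pos -3: 'd' != 'n' (stop)
LCS = "er" (length 2)


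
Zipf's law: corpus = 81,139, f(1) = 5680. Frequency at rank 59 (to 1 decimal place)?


Zipf's law: f(r) = f(1) / r
f(1) = 5680
f(59) = 5680 / 59
= 96.3 occurrences


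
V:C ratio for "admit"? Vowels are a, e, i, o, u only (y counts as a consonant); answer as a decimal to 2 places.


Word: "admit"
Vowels (a,e,i,o,u): 2
Consonants: 3
Ratio = 2/3
= 0.67


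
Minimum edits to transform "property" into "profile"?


Word 1: "property" (length 8)
Word 2: "profile" (length 7)
One optimal edit sequence (insert/delete/substitute each cost 1):
  1. keep 'p'
  2. keep 'r'
  3. keep 'o'
  4. delete 'p'  (+1)
  5. substitute 'e' -> 'f'  (+1)
  6. substitute 'r' -> 'i'  (+1)
  7. substitute 't' -> 'l'  (+1)
  8. substitute 'y' -> 'e'  (+1)
Total edit operations: 5
Edit distance = 5


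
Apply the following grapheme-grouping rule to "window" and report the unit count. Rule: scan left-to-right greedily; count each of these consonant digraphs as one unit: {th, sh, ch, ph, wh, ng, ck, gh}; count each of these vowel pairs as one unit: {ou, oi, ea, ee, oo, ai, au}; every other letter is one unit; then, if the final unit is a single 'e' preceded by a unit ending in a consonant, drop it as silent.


Word: "window" (6 letters)
Left-to-right scan:
  1. 'w' (letter)
  2. 'i' (letter)
  3. 'n' (letter)
  4. 'd' (letter)
  5. 'o' (letter)
  6. 'w' (letter)
Units from scan: 6
Sound units = 6 units


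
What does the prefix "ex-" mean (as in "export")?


Prefix: ex-
Example: export (ex- + port)
Meaning = out / former


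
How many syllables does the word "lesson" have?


Word: "lesson"
Syllable breakdown: les · son
Counting: 2 parts
= 2 syllables


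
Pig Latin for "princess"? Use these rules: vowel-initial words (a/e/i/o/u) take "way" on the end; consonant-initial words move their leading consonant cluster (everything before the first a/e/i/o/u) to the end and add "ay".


Word: "princess"
Starts with consonant(s) → move to end, add 'ay'
Consonant cluster: "pr"
Pig Latin = "incesspray"


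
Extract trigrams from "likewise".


Word: "likewise" (length 8)
Number of trigrams = 8 - 3 + 1 = 6
  Position 0: "lik"
  Position 1: "ike"
  Position 2: "kew"
  Position 3: "ewi"
  Position 4: "wis"
  Position 5: "ise"
Trigrams = "lik", "ike", "kew", "ewi", "wis", "ise"


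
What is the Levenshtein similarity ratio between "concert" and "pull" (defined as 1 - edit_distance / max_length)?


Word 1: "concert" (length 7)
Word 2: "pull" (length 4)
One optimal edit sequence:
  1. delete 'c'  (+1)
  2. delete 'o'  (+1)
  3. delete 'n'  (+1)
  4. substitute 'c' -> 'p'  (+1)
  5. substitute 'e' -> 'u'  (+1)
  6. substitute 'r' -> 'l'  (+1)
  7. substitute 't' -> 'l'  (+1)
Edit distance = 7
Max length = max(7, 4) = 7
Similarity = 1 - 7/7
= 0.0000


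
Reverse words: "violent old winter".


Original: "violent old winter"
Words (1..n): violent | old | winter
Reversed (n..1): winter | old | violent
Result = "winter old violent"


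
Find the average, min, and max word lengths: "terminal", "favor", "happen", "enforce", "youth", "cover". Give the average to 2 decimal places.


Lengths: "terminal"=8, "favor"=5, "happen"=6, "enforce"=7, "youth"=5, "cover"=5
Sum = 36, Count = 6
Average = 36/6 = 6.00
= avg=6.00, min=5, max=8


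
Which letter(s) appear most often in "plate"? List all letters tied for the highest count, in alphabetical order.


Word: "plate"
Letter counts:
  'a': 1
  'e': 1
  'l': 1
  'p': 1
  't': 1
Maximum count = 1
Most frequent = 'a', 'e', 'l', 'p', 't' (1 time each)


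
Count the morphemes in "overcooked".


Word: "overcooked"
Morphemes: over- + cook + -ed
Each morpheme carries meaning
= 3 morphemes


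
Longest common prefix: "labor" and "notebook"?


Word 1: "labor"
Word 2: "notebook"
Comparing from start:
  Pos 0: 'l' != 'n' (stop)
LCP = "" (length 0)


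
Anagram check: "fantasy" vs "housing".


Word 1: "fantasy" → sorted: aafnsty
Word 2: "housing" → sorted: ghinosu
Same letters? aafnsty != ghinosu
Anagram = No


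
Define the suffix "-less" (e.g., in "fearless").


Suffix: -less
Example: fearless = fear + -less
Meaning = without


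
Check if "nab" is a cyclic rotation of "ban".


Word: "ban", Candidate: "nab"
Method: check if candidate is substring of word+word
"banban" contains "nab"? No
Is rotation = No


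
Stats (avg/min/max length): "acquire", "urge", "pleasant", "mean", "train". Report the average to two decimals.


Lengths: "acquire"=7, "urge"=4, "pleasant"=8, "mean"=4, "train"=5
Sum = 28, Count = 5
Average = 28/5 = 5.60
= avg=5.60, min=4, max=8


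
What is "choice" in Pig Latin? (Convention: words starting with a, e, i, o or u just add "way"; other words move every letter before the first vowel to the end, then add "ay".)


Word: "choice"
Starts with consonant(s) → move to end, add 'ay'
Consonant cluster: "ch"
Pig Latin = "oicechay"


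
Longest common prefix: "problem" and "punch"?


Word 1: "problem"
Word 2: "punch"
Comparing from start:
  Pos 0: 'p' == 'p'
  Pos 1: 'r' != 'u' (stop)
LCP = "p" (length 1)


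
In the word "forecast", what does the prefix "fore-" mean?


Prefix: fore-
As in: forecast -> fore- + cast
Meaning = before


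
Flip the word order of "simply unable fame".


Original: "simply unable fame"
Words (1..n): simply | unable | fame
Reversed (n..1): fame | unable | simply
Result = "fame unable simply"


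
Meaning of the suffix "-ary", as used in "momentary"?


Suffix: -ary
As in: momentary -> moment + -ary
Meaning = relating to


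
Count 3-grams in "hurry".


Word: "hurry" (length 5)
Number of 3-grams = length - 3 + 1 = 5 - 3 + 1
= 3


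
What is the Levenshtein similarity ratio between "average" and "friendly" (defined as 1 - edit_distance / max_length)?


Word 1: "average" (length 7)
Word 2: "friendly" (length 8)
One optimal edit sequence:
  1. insert 'f'  (+1)
  2. substitute 'a' -> 'r'  (+1)
  3. substitute 'v' -> 'i'  (+1)
  4. keep 'e'
  5. substitute 'r' -> 'n'  (+1)
  6. substitute 'a' -> 'd'  (+1)
  7. substitute 'g' -> 'l'  (+1)
  8. substitute 'e' -> 'y'  (+1)
Edit distance = 7
Max length = max(7, 8) = 8
Similarity = 1 - 7/8
= 0.1250


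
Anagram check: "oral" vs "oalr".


Word 1: "oral" → sorted: alor
Word 2: "oalr" → sorted: alor
Same letters? alor == alor
Anagram = Yes


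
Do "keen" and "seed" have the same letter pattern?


Pattern of "keen": [0, 1, 1, 2]
Pattern of "seed": [0, 1, 1, 2]
Patterns match
Same pattern = Yes


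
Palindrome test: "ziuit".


Word: "ziuit"
Reversed: "tiuiz"
Forward == Backward? ziuit != tiuiz
Palindrome = No


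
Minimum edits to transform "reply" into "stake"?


Word 1: "reply" (length 5)
Word 2: "stake" (length 5)
One optimal edit sequence (insert/delete/substitute each cost 1):
  1. substitute 'r' -> 's'  (+1)
  2. substitute 'e' -> 't'  (+1)
  3. substitute 'p' -> 'a'  (+1)
  4. substitute 'l' -> 'k'  (+1)
  5. substitute 'y' -> 'e'  (+1)
Total edit operations: 5
Edit distance = 5


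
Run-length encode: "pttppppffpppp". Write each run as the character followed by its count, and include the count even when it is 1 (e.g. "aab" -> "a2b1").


String: "pttppppffpppp"
Scanning for consecutive runs:
  'p' x 1
  't' x 2
  'p' x 4
  'f' x 2
  'p' x 4
RLE = "p1t2p4f2p4"


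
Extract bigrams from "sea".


Word: "sea" (length 3)
Number of bigrams = 3 - 2 + 1 = 2
  Position 0: "se"
  Position 1: "ea"
Bigrams = "se", "ea"


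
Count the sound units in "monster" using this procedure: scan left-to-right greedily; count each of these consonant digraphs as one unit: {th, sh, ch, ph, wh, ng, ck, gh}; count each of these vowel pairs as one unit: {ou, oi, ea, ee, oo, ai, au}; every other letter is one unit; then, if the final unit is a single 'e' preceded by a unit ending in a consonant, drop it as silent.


Word: "monster" (7 letters)
Left-to-right scan:
  (1) 'm' (letter)
  (2) 'o' (letter)
  (3) 'n' (letter)
  (4) 's' (letter)
  (5) 't' (letter)
  (6) 'e' (letter)
  (7) 'r' (letter)
Units from scan: 7
Sound units = 7 units


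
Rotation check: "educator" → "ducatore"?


Word: "educator", Candidate: "ducatore"
Method: check if candidate is substring of word+word
"educatoreducator" contains "ducatore"? Yes
Is rotation = Yes


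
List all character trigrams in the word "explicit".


Word: "explicit" (length 8)
Number of trigrams = 8 - 3 + 1 = 6
  Position 0: "exp"
  Position 1: "xpl"
  Position 2: "pli"
  Position 3: "lic"
  Position 4: "ici"
  Position 5: "cit"
Trigrams = "exp", "xpl", "pli", "lic", "ici", "cit"


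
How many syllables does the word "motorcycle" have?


Word: "motorcycle"
Syllable breakdown: mo | tor | cy | cle
Counting: 4 parts
= 4 syllables


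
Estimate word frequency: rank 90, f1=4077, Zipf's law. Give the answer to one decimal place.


Zipf's law: f(r) = f(1) / r
f(1) = 4077
f(90) = 4077 / 90
= 45.3 occurrences


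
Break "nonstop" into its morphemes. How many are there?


Word: "nonstop"
Morphemes: non- / stop
Each morpheme carries meaning
= 2 morphemes


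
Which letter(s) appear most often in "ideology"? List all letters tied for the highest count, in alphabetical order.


Word: "ideology"
Letter counts:
  'd': 1
  'e': 1
  'g': 1
  'i': 1
  'l': 1
  'o': 2
  'y': 1
Maximum count = 2
Most frequent = 'o' (2 times each)


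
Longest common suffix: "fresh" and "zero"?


Word 1: "fresh"
Word 2: "zero"
Comparing from end:
  Pos -1: 'h' != 'o' (stop)
LCS = "" (length 0)


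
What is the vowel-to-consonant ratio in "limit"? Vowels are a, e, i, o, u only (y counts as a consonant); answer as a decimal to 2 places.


Word: "limit"
Vowels (a,e,i,o,u): 2
Consonants: 3
Ratio = 2/3
= 0.67


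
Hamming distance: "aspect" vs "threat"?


Comparing character by character (same length = 6):
  Pos 0: 'a' vs 't' !=
  Pos 1: 's' vs 'h' !=
  Pos 2: 'p' vs 'r' !=
  Pos 3: 'e' vs 'e' =
  Pos 4: 'c' vs 'a' !=
  Pos 5: 't' vs 't' =
Hamming distance = 4


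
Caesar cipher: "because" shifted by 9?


Word: "because"
Shift: 9
Each letter → (letter + shift) mod 26:
  'b' (1) + 9 = 10 → 'k'
  'e' (4) + 9 = 13 → 'n'
  'c' (2) + 9 = 11 → 'l'
  'a' (0) + 9 = 9 → 'j'
  'u' (20) + 9 = 3 → 'd'
  's' (18) + 9 = 1 → 'b'
  'e' (4) + 9 = 13 → 'n'
Result = "knljdbn"


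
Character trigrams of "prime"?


Word: "prime" (length 5)
Number of trigrams = 5 - 3 + 1 = 3
  Position 0: "pri"
  Position 1: "rim"
  Position 2: "ime"
Trigrams = "pri", "rim", "ime"


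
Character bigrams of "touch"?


Word: "touch" (length 5)
Number of bigrams = 5 - 2 + 1 = 4
  Position 0: "to"
  Position 1: "ou"
  Position 2: "uc"
  Position 3: "ch"
Bigrams = "to", "ou", "uc", "ch"


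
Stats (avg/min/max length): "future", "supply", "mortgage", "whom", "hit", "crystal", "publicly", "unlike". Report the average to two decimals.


Lengths: "future"=6, "supply"=6, "mortgage"=8, "whom"=4, "hit"=3, "crystal"=7, "publicly"=8, "unlike"=6
Sum = 48, Count = 8
Average = 48/8 = 6.00
= avg=6.00, min=3, max=8


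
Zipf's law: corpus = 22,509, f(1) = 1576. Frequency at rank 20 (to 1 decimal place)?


Zipf's law: f(r) = f(1) / r
f(1) = 1576
f(20) = 1576 / 20
= 78.8 occurrences


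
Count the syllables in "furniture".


Word: "furniture"
Syllable breakdown: fur / ni / ture
Counting: 3 parts
= 3 syllables


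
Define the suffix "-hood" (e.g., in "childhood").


Suffix: -hood
Example: childhood (child + -hood)
Meaning = state / condition


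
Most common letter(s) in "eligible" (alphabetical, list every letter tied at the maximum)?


Word: "eligible"
Letter counts:
  'b': 1
  'e': 2
  'g': 1
  'i': 2
  'l': 2
Maximum count = 2
Most frequent = 'e', 'i', 'l' (2 times each)


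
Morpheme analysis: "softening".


Word: "softening"
Morphemes: soft + -en + -ing
Each morpheme carries meaning
= 3 morphemes


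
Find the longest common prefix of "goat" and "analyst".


Word 1: "goat"
Word 2: "analyst"
Comparing from start:
  Pos 0: 'g' != 'a' (stop)
LCP = "" (length 0)


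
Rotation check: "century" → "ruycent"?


Word: "century", Candidate: "ruycent"
Method: check if candidate is substring of word+word
"centurycentury" contains "ruycent"? No
Is rotation = No


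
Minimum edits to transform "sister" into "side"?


Word 1: "sister" (length 6)
Word 2: "side" (length 4)
One optimal edit sequence (insert/delete/substitute each cost 1):
  1. keep 's'
  2. keep 'i'
  3. delete 's'  (+1)
  4. substitute 't' -> 'd'  (+1)
  5. keep 'e'
  6. delete 'r'  (+1)
Total edit operations: 3
Edit distance = 3


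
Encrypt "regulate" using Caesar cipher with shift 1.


Word: "regulate"
Shift: 1
Each letter → (letter + shift) mod 26:
  'r' (17) + 1 = 18 → 's'
  'e' (4) + 1 = 5 → 'f'
  'g' (6) + 1 = 7 → 'h'
  'u' (20) + 1 = 21 → 'v'
  'l' (11) + 1 = 12 → 'm'
  'a' (0) + 1 = 1 → 'b'
  't' (19) + 1 = 20 → 'u'
  'e' (4) + 1 = 5 → 'f'
Result = "sfhvmbuf"


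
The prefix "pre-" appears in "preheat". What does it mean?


Prefix: pre-
Example: preheat = pre- + heat
Meaning = before


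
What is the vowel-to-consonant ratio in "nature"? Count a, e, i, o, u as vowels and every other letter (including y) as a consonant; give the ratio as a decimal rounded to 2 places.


Word: "nature"
Vowels (a,e,i,o,u): 3
Consonants: 3
Ratio = 3/3
= 1.00


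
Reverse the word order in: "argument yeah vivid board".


Original: "argument yeah vivid board"
Words (1..n): argument | yeah | vivid | board
Reversed (n..1): board | vivid | yeah | argument
Result = "board vivid yeah argument"


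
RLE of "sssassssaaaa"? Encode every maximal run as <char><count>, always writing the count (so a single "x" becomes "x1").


String: "sssassssaaaa"
Scanning for consecutive runs:
  's' x 3
  'a' x 1
  's' x 4
  'a' x 4
RLE = "s3a1s4a4"


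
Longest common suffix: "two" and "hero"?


Word 1: "two"
Word 2: "hero"
Comparing from end:
  Pos -1: 'o' == 'o'
  Pos -2: 'w' != 'r' (stop)
LCS = "o" (length 1)


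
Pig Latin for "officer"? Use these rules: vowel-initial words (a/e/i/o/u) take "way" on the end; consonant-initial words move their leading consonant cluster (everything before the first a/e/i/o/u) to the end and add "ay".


Word: "officer"
Starts with vowel → add 'way'
Pig Latin = "officerway"
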